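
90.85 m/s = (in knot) 176.6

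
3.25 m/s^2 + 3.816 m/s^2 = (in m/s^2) 7.066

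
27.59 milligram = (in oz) 0.0009732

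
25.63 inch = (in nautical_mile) 0.0003515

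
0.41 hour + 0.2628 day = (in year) 0.0007668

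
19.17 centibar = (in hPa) 191.7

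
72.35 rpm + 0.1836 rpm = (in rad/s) 7.596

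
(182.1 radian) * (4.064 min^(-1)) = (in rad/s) 12.33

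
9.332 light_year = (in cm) 8.829e+18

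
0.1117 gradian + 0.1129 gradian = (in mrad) 3.528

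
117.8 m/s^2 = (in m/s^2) 117.8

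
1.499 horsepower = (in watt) 1118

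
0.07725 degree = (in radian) 0.001348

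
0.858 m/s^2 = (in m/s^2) 0.858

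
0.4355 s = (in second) 0.4355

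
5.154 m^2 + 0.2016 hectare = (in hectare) 0.2021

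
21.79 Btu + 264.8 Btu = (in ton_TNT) 7.227e-05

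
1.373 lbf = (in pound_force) 1.373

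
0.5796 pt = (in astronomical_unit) 1.367e-15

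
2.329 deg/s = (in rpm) 0.3882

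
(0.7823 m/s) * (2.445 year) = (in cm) 6.032e+09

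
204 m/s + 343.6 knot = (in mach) 1.118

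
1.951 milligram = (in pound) 4.301e-06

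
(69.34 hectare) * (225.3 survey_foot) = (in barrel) 2.995e+08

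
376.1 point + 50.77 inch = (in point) 4032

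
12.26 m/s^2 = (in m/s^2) 12.26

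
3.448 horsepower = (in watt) 2571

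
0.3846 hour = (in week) 0.002289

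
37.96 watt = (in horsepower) 0.05091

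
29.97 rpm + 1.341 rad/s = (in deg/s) 256.7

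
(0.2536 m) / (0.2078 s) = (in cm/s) 122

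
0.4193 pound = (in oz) 6.709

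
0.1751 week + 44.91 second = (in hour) 29.43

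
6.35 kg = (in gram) 6350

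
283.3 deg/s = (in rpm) 47.22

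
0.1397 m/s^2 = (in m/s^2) 0.1397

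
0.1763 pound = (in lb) 0.1763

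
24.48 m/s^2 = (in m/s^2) 24.48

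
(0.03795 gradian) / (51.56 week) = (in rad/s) 1.912e-11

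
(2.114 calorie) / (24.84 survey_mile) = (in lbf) 4.974e-05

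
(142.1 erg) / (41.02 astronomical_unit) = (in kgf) 2.361e-19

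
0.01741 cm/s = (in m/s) 0.0001741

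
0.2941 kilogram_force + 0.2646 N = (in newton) 3.149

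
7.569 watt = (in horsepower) 0.01015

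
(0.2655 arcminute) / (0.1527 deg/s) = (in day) 3.354e-07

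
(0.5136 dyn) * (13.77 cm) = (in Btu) 6.703e-10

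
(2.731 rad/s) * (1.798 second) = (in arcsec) 1.013e+06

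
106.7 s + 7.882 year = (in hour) 6.905e+04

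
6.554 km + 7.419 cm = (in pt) 1.858e+07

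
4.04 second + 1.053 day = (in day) 1.053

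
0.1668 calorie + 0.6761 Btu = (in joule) 714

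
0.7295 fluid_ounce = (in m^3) 2.157e-05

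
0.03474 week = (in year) 0.0006662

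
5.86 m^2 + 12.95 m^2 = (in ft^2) 202.5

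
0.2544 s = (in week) 4.206e-07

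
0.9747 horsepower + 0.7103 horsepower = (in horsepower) 1.685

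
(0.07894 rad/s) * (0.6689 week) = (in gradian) 2.033e+06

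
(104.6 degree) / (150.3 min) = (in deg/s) 0.0116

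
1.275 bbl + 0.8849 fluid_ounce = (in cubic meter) 0.2027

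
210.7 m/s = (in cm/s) 2.107e+04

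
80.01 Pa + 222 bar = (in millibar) 2.22e+05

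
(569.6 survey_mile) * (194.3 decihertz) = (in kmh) 6.412e+07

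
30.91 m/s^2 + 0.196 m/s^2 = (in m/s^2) 31.11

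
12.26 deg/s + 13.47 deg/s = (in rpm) 4.288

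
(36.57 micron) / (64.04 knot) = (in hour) 3.083e-10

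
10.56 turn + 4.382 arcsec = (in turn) 10.56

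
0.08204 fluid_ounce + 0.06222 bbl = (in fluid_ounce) 334.6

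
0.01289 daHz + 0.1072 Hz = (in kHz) 0.0002361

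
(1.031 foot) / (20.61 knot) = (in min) 0.000494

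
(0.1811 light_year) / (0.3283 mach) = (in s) 1.533e+13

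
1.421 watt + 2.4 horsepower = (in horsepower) 2.402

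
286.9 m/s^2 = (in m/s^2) 286.9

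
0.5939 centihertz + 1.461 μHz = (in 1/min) 0.3564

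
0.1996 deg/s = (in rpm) 0.03327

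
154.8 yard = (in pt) 4.012e+05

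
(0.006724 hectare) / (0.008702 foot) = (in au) 1.695e-07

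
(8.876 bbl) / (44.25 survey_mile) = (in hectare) 1.982e-09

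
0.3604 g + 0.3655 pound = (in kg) 0.1661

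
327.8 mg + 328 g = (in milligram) 3.283e+05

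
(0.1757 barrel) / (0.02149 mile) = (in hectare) 8.077e-08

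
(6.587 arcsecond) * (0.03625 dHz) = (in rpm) 1.105e-06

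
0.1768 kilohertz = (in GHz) 1.768e-07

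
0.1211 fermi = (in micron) 1.211e-10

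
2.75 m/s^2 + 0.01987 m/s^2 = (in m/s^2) 2.77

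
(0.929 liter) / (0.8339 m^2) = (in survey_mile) 6.922e-07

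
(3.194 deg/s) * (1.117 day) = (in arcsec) 1.11e+09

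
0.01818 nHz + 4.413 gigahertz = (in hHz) 4.413e+07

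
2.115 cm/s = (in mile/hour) 0.04731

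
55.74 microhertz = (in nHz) 5.574e+04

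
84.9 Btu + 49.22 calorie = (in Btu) 85.1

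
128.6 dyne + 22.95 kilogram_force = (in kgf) 22.95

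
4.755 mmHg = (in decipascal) 6339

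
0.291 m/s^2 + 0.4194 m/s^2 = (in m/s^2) 0.7104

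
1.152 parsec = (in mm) 3.555e+19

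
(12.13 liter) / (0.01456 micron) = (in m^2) 8.331e+05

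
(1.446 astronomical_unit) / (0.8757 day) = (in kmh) 1.029e+07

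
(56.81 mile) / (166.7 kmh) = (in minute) 32.91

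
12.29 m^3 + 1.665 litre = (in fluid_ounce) 4.156e+05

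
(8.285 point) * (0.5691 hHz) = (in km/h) 0.5988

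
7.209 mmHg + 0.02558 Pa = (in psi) 0.1394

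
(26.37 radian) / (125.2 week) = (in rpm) 3.326e-06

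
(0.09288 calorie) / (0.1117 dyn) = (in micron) 3.479e+11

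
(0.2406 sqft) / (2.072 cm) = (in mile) 0.0006703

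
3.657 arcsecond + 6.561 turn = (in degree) 2362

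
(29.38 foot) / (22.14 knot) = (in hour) 0.0002184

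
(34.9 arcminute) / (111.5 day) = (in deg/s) 6.038e-08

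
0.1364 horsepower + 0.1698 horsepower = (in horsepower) 0.3062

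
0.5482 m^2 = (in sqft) 5.901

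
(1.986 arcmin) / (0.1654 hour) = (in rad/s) 9.702e-07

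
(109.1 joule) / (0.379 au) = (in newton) 1.924e-09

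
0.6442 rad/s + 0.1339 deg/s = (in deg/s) 37.04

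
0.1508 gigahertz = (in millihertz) 1.508e+11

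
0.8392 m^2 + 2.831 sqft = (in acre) 0.0002724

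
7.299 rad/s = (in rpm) 69.7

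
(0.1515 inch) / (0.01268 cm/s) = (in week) 5.018e-05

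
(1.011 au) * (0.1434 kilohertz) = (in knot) 4.216e+13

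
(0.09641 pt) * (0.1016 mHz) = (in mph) 7.73e-09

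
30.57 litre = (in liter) 30.57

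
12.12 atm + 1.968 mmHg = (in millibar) 1.228e+04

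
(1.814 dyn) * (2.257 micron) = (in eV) 2.555e+08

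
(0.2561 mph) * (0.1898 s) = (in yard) 0.02376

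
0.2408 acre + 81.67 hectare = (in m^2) 8.177e+05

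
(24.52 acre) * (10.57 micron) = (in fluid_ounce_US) 3.547e+04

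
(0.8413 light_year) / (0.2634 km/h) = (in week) 1.799e+11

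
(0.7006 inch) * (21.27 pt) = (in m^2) 0.0001335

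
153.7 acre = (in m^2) 6.22e+05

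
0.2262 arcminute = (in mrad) 0.0658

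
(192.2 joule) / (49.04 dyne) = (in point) 1.111e+09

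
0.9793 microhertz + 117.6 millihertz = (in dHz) 1.176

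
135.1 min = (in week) 0.0134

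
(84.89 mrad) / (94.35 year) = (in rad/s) 2.853e-11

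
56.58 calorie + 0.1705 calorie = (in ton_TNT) 5.675e-08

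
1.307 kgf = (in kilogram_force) 1.307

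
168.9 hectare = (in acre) 417.4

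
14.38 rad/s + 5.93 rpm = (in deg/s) 859.5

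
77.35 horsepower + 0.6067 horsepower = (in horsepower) 77.96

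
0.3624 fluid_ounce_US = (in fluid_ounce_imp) 0.3772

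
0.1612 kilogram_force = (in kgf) 0.1612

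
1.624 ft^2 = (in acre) 3.728e-05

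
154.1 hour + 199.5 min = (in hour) 157.4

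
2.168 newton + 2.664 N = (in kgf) 0.4927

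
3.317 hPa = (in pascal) 331.7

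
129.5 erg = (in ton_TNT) 3.095e-15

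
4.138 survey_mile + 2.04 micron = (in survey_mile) 4.138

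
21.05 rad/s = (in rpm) 201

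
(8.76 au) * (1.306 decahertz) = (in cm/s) 1.711e+15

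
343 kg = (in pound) 756.2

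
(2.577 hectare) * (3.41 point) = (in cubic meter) 31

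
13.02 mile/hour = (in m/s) 5.82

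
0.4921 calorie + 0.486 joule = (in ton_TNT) 6.083e-10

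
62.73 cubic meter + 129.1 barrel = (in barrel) 523.7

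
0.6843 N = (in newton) 0.6843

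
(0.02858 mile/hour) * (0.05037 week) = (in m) 389.2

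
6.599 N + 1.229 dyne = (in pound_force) 1.484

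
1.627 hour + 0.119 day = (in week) 0.02668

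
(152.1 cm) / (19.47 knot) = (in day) 1.758e-06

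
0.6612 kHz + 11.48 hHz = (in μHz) 1.809e+09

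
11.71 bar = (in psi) 169.8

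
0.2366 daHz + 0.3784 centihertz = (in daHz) 0.237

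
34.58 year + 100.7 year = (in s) 4.266e+09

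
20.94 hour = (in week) 0.1246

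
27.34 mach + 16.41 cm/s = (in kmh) 3.351e+04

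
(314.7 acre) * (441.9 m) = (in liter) 5.628e+11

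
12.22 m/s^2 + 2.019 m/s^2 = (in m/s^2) 14.24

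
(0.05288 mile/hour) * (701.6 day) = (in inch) 5.642e+07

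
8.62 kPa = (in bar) 0.0862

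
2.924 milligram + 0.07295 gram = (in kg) 7.587e-05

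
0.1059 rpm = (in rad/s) 0.01109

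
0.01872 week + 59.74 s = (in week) 0.01882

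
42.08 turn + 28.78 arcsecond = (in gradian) 1.683e+04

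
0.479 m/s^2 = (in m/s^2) 0.479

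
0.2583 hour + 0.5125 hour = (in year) 8.799e-05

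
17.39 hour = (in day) 0.7246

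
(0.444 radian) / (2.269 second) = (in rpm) 1.869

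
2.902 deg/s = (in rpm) 0.4837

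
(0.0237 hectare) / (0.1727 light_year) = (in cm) 1.451e-11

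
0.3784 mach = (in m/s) 128.8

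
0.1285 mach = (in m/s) 43.75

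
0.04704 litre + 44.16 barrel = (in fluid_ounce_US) 2.374e+05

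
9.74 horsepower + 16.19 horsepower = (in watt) 1.934e+04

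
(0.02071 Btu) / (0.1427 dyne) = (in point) 4.34e+10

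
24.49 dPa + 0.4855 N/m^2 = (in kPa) 0.002935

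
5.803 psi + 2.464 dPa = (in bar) 0.4001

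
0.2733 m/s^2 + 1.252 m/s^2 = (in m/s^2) 1.525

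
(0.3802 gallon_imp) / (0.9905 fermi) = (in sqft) 1.878e+13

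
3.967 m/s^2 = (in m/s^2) 3.967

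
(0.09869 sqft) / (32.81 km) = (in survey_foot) 9.168e-07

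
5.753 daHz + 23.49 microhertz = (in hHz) 0.5753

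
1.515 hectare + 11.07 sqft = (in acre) 3.744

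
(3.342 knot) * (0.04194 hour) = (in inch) 1.022e+04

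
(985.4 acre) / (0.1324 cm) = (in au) 0.02013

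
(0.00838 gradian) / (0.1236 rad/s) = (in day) 1.233e-08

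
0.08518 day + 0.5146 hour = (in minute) 153.5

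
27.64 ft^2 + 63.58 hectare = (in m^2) 6.358e+05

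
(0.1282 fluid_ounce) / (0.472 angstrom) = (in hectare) 8.032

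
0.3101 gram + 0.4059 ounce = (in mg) 1.182e+04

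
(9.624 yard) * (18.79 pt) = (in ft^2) 0.6279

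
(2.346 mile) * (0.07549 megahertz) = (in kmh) 1.026e+09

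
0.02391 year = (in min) 1.257e+04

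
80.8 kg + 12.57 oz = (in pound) 178.9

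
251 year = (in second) 7.916e+09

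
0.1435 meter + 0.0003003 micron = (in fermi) 1.435e+14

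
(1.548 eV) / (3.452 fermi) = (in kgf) 7.326e-06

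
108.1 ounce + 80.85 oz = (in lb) 11.81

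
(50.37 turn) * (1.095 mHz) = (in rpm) 3.309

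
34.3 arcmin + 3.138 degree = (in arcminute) 222.6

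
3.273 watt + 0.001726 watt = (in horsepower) 0.004391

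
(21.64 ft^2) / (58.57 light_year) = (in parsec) 1.176e-34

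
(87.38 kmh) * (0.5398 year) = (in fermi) 4.132e+23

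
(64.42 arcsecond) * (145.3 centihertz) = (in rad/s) 0.0004538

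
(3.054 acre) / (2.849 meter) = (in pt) 1.23e+07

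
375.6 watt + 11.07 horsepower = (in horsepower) 11.57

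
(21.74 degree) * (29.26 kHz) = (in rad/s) 1.11e+04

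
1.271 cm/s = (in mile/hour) 0.02843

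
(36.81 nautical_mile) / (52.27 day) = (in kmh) 0.05434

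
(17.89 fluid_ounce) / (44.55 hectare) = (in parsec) 3.849e-26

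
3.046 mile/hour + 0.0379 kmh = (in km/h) 4.94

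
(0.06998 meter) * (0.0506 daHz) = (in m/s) 0.03541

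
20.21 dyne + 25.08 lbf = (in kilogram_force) 11.38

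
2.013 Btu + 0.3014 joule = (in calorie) 507.7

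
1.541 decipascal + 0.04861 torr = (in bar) 6.635e-05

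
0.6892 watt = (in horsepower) 0.0009242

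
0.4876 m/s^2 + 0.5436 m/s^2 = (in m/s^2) 1.031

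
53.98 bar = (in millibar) 5.398e+04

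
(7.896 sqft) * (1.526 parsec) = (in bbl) 2.173e+17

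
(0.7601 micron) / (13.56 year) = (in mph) 3.976e-15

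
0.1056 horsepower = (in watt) 78.75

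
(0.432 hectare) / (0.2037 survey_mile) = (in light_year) 1.393e-15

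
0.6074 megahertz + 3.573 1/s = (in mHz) 6.074e+08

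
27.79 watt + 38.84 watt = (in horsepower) 0.08935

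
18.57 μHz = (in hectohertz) 1.857e-07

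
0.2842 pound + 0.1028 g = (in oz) 4.551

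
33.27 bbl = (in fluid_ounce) 1.789e+05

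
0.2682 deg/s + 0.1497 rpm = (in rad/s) 0.02036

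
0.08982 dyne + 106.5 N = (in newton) 106.5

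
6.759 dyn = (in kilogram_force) 6.892e-06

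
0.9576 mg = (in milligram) 0.9576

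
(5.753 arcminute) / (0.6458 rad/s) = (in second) 0.002591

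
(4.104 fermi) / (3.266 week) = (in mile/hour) 4.648e-21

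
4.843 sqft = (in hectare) 4.499e-05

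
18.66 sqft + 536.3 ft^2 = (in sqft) 555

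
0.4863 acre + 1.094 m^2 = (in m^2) 1969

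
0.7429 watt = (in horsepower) 0.0009962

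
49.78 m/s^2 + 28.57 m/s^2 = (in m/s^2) 78.35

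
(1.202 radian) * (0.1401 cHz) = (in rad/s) 0.001684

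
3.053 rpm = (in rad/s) 0.3197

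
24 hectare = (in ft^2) 2.583e+06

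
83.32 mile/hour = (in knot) 72.4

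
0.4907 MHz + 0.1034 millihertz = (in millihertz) 4.907e+08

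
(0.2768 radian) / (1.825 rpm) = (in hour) 0.0004023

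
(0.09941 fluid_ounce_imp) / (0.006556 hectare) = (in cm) 4.308e-06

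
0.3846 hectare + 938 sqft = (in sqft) 4.234e+04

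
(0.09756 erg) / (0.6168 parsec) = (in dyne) 5.126e-20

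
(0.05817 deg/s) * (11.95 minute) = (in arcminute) 2502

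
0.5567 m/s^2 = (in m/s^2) 0.5567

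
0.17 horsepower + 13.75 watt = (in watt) 140.5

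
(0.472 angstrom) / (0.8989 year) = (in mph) 3.725e-18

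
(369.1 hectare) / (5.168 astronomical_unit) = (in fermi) 4.774e+09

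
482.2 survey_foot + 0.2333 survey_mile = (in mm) 5.224e+05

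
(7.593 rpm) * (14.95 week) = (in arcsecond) 1.483e+12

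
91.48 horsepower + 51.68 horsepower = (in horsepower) 143.2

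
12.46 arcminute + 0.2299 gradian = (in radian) 0.007236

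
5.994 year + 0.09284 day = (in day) 2188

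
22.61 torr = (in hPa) 30.14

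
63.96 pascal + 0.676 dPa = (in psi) 0.009286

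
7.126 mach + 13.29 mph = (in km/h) 8756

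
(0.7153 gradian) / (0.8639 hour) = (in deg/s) 0.000207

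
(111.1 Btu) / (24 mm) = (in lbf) 1.098e+06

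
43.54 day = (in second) 3.762e+06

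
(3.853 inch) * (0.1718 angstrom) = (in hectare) 1.681e-16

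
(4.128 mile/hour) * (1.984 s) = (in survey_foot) 12.01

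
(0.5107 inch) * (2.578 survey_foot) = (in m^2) 0.01019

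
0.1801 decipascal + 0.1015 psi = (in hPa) 6.998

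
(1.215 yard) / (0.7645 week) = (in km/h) 8.65e-06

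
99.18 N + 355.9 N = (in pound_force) 102.3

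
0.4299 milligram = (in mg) 0.4299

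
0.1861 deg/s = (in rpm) 0.03102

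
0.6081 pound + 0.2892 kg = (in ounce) 19.93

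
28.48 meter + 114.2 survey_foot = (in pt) 1.794e+05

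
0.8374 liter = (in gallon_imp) 0.1842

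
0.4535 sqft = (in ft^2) 0.4535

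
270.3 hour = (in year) 0.03086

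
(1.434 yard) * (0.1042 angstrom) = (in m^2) 1.366e-11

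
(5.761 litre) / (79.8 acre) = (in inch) 7.023e-07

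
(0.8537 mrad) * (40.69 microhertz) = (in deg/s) 1.99e-06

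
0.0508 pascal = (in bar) 5.08e-07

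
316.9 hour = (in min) 1.901e+04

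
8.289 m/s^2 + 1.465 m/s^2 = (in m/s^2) 9.754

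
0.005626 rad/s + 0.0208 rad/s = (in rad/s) 0.02643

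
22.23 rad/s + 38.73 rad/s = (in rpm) 582.1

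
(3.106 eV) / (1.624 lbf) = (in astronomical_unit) 4.605e-31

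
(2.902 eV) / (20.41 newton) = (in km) 2.278e-23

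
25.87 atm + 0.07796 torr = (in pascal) 2.621e+06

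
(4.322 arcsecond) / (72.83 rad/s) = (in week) 4.757e-13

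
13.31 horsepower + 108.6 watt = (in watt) 1.003e+04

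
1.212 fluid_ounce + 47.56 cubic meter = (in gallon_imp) 1.046e+04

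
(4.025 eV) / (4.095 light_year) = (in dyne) 1.665e-30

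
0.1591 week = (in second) 9.622e+04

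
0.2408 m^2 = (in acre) 5.95e-05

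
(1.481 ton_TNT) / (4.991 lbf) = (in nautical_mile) 1.507e+05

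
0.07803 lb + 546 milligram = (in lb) 0.07923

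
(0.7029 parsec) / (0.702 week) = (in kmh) 1.839e+11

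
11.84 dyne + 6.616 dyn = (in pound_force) 4.149e-05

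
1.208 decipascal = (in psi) 1.752e-05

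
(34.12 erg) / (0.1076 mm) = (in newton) 0.03171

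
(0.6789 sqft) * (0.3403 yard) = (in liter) 19.63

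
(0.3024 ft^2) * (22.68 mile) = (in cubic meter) 1025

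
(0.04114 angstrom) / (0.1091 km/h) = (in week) 2.245e-16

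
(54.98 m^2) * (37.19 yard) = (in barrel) 1.176e+04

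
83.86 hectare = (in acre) 207.2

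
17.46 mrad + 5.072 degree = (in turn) 0.01687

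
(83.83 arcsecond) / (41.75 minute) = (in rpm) 1.549e-06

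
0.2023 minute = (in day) 0.0001405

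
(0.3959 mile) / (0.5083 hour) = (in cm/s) 34.82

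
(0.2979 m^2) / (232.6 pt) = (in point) 1.029e+04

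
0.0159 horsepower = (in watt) 11.86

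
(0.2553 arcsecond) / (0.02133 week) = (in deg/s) 5.497e-09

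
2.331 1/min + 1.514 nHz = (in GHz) 3.885e-11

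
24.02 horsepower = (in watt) 1.791e+04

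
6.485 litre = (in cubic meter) 0.006485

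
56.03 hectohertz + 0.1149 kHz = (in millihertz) 5.718e+06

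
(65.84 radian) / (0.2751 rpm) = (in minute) 38.09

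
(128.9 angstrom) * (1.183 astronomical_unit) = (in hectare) 0.2281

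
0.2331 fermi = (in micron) 2.331e-10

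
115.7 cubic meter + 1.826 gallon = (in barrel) 727.8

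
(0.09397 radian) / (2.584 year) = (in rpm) 1.101e-08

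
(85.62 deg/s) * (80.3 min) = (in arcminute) 2.475e+07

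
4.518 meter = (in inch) 177.9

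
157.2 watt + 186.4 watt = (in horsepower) 0.4608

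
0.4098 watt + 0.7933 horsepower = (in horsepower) 0.7938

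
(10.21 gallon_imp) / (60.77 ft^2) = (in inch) 0.3237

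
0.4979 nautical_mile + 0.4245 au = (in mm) 6.35e+13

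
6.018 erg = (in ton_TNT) 1.438e-16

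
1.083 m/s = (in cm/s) 108.3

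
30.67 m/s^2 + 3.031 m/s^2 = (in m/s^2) 33.7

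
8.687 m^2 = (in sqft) 93.51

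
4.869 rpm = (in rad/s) 0.5099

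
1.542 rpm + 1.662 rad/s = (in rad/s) 1.823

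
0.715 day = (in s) 6.178e+04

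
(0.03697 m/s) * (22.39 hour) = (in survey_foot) 9777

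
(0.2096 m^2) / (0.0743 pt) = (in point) 2.267e+07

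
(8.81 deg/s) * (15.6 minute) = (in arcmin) 4.948e+05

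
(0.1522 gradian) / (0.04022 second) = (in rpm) 0.5676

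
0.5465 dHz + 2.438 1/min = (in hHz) 0.0009528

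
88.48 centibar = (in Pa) 8.848e+04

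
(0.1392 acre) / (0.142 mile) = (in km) 0.002465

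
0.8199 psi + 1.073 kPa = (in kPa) 6.726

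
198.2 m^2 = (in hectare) 0.01982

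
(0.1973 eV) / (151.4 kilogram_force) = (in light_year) 2.25e-39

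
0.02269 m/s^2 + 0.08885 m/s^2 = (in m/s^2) 0.1115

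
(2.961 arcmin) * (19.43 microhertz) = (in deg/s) 9.589e-07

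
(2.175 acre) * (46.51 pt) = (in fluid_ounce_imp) 5.083e+06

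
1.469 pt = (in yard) 0.0005667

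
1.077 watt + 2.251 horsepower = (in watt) 1680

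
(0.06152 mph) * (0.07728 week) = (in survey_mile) 0.7987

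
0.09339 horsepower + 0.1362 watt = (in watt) 69.78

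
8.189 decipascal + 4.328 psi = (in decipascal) 2.984e+05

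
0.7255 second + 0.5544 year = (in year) 0.5544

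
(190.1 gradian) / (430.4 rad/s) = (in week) 1.147e-08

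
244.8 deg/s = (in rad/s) 4.273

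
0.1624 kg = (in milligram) 1.624e+05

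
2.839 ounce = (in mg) 8.048e+04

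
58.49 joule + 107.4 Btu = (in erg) 1.134e+12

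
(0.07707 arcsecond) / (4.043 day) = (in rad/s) 1.07e-12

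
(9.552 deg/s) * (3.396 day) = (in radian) 4.892e+04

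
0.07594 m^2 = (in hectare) 7.594e-06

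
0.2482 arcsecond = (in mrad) 0.001203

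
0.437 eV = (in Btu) 6.636e-23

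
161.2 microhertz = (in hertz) 0.0001612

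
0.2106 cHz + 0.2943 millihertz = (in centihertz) 0.24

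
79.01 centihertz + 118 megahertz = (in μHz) 1.18e+14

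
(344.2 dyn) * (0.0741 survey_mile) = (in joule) 0.4105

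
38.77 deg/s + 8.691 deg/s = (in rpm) 7.91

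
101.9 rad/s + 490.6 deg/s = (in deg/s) 6329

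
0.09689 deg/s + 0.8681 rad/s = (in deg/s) 49.84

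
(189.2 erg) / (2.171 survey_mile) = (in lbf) 1.217e-09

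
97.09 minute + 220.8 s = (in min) 100.8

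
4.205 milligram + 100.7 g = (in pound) 0.222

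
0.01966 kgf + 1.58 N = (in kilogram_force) 0.1808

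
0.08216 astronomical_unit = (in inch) 4.839e+11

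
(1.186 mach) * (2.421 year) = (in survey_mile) 1.916e+07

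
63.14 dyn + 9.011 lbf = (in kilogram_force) 4.087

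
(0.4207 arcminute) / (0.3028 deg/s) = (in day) 2.68e-07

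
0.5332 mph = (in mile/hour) 0.5332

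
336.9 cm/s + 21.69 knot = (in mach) 0.04266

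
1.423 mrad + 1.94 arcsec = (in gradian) 0.09119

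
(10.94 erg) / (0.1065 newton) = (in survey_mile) 6.383e-09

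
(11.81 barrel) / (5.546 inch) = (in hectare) 0.001333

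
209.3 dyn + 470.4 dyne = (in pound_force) 0.001528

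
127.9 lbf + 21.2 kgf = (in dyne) 7.768e+07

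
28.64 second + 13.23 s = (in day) 0.0004846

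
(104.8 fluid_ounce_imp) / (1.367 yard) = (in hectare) 2.382e-07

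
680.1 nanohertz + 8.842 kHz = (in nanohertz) 8.842e+12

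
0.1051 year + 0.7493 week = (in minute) 6.279e+04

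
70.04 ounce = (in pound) 4.378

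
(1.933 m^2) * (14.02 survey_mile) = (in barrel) 2.743e+05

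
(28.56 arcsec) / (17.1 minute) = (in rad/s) 1.35e-07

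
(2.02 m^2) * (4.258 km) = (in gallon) 2.272e+06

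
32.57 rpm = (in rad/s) 3.411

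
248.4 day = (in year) 0.6805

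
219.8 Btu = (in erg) 2.319e+12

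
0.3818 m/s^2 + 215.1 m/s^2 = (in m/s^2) 215.5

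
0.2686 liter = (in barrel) 0.001689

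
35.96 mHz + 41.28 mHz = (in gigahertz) 7.724e-11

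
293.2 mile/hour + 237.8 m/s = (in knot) 717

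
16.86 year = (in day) 6154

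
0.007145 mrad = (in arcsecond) 1.474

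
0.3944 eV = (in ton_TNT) 1.51e-29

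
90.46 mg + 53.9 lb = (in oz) 862.4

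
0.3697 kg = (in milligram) 3.697e+05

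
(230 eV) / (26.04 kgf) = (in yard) 1.578e-19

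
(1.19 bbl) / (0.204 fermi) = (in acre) 2.292e+11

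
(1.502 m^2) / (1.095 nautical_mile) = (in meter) 0.0007407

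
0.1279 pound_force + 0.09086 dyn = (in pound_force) 0.1279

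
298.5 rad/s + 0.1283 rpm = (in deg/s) 1.71e+04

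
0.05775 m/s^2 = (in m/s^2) 0.05775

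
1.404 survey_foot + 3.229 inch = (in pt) 1446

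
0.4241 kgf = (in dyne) 4.159e+05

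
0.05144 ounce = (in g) 1.458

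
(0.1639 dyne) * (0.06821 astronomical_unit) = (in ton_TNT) 3.997e-06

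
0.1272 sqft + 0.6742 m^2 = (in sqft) 7.384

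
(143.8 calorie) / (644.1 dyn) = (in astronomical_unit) 6.244e-07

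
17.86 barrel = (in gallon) 750.1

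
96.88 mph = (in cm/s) 4331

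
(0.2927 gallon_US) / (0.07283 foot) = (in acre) 1.233e-05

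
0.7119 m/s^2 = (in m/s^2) 0.7119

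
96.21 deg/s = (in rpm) 16.04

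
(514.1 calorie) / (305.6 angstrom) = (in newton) 7.039e+10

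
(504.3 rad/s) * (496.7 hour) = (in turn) 1.435e+08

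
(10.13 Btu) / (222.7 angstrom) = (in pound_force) 1.079e+11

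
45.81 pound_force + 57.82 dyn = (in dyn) 2.038e+07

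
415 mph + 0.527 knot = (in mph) 415.6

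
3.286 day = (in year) 0.009003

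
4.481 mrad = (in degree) 0.2567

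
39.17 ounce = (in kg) 1.11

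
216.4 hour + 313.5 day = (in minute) 4.644e+05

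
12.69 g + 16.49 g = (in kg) 0.02918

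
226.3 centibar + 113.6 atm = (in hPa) 1.174e+05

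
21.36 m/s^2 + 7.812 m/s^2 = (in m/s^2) 29.17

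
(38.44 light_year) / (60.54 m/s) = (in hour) 1.669e+12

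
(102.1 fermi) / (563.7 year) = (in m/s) 5.743e-24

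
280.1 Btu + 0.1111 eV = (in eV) 1.844e+24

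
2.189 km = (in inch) 8.618e+04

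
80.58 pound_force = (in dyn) 3.584e+07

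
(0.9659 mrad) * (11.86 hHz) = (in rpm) 10.94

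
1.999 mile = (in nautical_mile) 1.737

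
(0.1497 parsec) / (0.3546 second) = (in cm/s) 1.303e+18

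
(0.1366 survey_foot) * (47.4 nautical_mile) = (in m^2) 3655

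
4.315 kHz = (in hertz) 4315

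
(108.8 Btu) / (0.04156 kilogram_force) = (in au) 1.883e-06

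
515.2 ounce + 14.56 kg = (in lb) 64.3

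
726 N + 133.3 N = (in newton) 859.3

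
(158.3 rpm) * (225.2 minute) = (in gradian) 1.426e+07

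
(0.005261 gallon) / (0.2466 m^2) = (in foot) 0.000265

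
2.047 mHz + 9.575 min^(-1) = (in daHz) 0.01616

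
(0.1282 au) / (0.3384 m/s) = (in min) 9.446e+08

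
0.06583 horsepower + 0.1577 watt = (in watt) 49.25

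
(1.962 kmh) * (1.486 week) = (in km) 489.8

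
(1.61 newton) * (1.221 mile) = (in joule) 3164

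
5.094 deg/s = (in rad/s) 0.08891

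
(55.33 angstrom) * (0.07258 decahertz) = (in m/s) 4.016e-09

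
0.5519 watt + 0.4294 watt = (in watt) 0.9813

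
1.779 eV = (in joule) 2.85e-19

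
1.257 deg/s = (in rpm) 0.2095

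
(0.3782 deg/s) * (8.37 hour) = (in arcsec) 4.103e+07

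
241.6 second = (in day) 0.002796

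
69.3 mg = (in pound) 0.0001528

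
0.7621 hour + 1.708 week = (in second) 1.036e+06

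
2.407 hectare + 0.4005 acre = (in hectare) 2.569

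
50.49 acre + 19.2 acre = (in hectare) 28.2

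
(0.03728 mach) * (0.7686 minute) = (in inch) 2.305e+04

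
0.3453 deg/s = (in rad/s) 0.006027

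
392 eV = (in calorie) 1.501e-17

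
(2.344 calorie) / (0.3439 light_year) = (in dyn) 3.014e-10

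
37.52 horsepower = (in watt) 2.798e+04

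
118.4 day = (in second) 1.023e+07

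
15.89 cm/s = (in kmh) 0.572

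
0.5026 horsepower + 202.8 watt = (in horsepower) 0.7746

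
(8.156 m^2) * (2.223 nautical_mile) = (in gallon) 8.87e+06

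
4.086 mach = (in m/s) 1391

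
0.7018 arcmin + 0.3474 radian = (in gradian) 22.13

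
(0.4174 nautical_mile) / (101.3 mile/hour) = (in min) 0.2845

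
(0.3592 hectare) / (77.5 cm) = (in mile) 2.88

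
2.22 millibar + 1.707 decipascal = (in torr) 1.666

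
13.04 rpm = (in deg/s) 78.24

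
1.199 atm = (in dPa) 1.215e+06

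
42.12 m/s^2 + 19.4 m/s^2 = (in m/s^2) 61.52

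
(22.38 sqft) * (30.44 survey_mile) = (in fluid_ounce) 3.444e+09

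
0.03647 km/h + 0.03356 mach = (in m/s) 11.44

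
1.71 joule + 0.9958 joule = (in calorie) 0.6467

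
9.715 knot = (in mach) 0.01468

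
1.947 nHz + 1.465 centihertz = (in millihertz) 14.65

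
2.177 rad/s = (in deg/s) 124.7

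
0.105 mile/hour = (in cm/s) 4.694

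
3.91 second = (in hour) 0.001086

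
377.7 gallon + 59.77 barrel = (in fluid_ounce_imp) 3.848e+05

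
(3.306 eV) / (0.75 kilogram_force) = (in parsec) 2.334e-36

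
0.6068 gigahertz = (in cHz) 6.068e+10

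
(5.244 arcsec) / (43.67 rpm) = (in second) 5.559e-06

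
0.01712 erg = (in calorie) 4.092e-10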